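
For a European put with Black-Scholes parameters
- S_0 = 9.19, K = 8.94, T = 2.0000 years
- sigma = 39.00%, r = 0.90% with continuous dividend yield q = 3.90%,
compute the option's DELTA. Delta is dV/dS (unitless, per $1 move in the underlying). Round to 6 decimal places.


Answer: Delta = -0.383035

Derivation:
d1 = 0.2169917566; d2 = -0.3345515327
phi(d1) = 0.3896597937; exp(-qT) = 0.9249644265; exp(-rT) = 0.9821610324
N(-d1) = 0.4141073846
Delta = -exp(-qT) * N(-d1) = -0.9249644265 * 0.4141073846 = -0.383035


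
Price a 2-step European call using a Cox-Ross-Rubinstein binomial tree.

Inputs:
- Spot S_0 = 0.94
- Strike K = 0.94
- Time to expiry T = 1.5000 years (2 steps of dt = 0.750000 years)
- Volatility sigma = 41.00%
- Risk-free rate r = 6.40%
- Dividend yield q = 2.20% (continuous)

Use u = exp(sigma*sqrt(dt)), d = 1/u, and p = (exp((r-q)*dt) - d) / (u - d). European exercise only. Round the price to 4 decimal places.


Answer: Price = V(0,0) = 0.1839

Derivation:
dt = T/N = 0.750000
u = exp(sigma*sqrt(dt)) = 1.426281; d = 1/u = 0.701124
p = (exp((r-q)*dt) - d) / (u - d) = 0.456284
Discount per step: exp(-r*dt) = 0.953134
Stock lattice S(k, i) with i counting down-moves:
  k=0: S(0,0) = 0.9400
  k=1: S(1,0) = 1.3407; S(1,1) = 0.6591
  k=2: S(2,0) = 1.9122; S(2,1) = 0.9400; S(2,2) = 0.4621
Terminal payoffs V(N, i) = max(S_T - K, 0):
  V(2,0) = 0.972221; V(2,1) = 0.000000; V(2,2) = 0.000000
Backward induction: V(k, i) = exp(-r*dt) * [p * V(k+1, i) + (1-p) * V(k+1, i+1)].
  V(1,0) = exp(-r*dt) * [p*0.972221 + (1-p)*0.000000] = 0.422818
  V(1,1) = exp(-r*dt) * [p*0.000000 + (1-p)*0.000000] = 0.000000
  V(0,0) = exp(-r*dt) * [p*0.422818 + (1-p)*0.000000] = 0.183883


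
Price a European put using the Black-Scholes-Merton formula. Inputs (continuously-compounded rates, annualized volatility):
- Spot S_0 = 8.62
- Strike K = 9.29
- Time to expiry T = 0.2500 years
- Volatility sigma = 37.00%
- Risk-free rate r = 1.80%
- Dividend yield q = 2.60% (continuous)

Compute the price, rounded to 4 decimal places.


d1 = (ln(S/K) + (r - q + 0.5*sigma^2) * T) / (sigma * sqrt(T)) = -0.32292415
d2 = d1 - sigma * sqrt(T) = -0.50792415
exp(-rT) = 0.99551011; exp(-qT) = 0.99352108
P = K * exp(-rT) * N(-d2) - S_0 * exp(-qT) * N(-d1)
N(-d1) = 0.62662366; N(-d2) = 0.69424673
P = 9.2900 * 0.99551011 * 0.69424673 - 8.6200 * 0.99352108 * 0.62662366 = 1.0541

Answer: Price = 1.0541


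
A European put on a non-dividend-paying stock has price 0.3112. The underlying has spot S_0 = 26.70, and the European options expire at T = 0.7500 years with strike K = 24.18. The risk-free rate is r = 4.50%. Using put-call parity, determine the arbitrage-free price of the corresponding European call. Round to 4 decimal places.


Put-call parity: C - P = S_0 * exp(-qT) - K * exp(-rT).
S_0 * exp(-qT) = 26.7000 * 1.00000000 = 26.70000000
K * exp(-rT) = 24.1800 * 0.96681318 = 23.37754264
C = P + S*exp(-qT) - K*exp(-rT)
C = 0.3112 + 26.70000000 - 23.37754264 = 3.6337

Answer: Call price = 3.6337


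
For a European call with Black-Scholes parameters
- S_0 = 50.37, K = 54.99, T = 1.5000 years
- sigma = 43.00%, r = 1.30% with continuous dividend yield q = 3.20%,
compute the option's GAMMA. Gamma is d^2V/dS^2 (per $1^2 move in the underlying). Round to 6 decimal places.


Answer: Gamma = 0.014321

Derivation:
d1 = 0.0425706302; d2 = -0.4840696645
phi(d1) = 0.3985809509; exp(-qT) = 0.9531337871; exp(-rT) = 0.9806888952
Gamma = exp(-qT) * phi(d1) / (S * sigma * sqrt(T)) = 0.9531337871 * 0.3985809509 / (50.3700 * 0.4300 * 1.2247448714) = 0.014321


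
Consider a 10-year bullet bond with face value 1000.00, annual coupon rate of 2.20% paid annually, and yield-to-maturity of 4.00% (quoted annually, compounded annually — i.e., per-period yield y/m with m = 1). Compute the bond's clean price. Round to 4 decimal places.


Answer: Price = 854.0039

Derivation:
Coupon per period c = face * coupon_rate / m = 22.000000
Periods per year m = 1; per-period yield y/m = 0.040000
Number of cashflows N = 10
Cashflows (t years, CF_t, discount factor 1/(1+y/m)^(m*t), PV):
  t = 1.0000: CF_t = 22.000000, DF = 0.961538, PV = 21.153846
  t = 2.0000: CF_t = 22.000000, DF = 0.924556, PV = 20.340237
  t = 3.0000: CF_t = 22.000000, DF = 0.888996, PV = 19.557920
  t = 4.0000: CF_t = 22.000000, DF = 0.854804, PV = 18.805692
  t = 5.0000: CF_t = 22.000000, DF = 0.821927, PV = 18.082396
  t = 6.0000: CF_t = 22.000000, DF = 0.790315, PV = 17.386920
  t = 7.0000: CF_t = 22.000000, DF = 0.759918, PV = 16.718192
  t = 8.0000: CF_t = 22.000000, DF = 0.730690, PV = 16.075185
  t = 9.0000: CF_t = 22.000000, DF = 0.702587, PV = 15.456908
  t = 10.0000: CF_t = 1022.000000, DF = 0.675564, PV = 690.426581
Price P = sum_t PV_t = 854.003876


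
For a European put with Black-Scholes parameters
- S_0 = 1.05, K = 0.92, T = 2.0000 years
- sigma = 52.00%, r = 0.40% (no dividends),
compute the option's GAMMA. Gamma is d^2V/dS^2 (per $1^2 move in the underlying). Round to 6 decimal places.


Answer: Gamma = 0.442096

Derivation:
d1 = 0.5583040095; d2 = -0.1770870430
phi(d1) = 0.3413693614; exp(-qT) = 1.0000000000; exp(-rT) = 0.9920319148
Gamma = exp(-qT) * phi(d1) / (S * sigma * sqrt(T)) = 1.0000000000 * 0.3413693614 / (1.0500 * 0.5200 * 1.4142135624) = 0.442096


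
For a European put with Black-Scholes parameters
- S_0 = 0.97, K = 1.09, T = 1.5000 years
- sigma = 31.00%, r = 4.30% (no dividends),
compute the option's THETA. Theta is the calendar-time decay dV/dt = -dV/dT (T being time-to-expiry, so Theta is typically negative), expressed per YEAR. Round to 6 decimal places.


Answer: Theta = -0.021301

Derivation:
d1 = 0.0525141530; d2 = -0.3271567571
phi(d1) = 0.3983925707; exp(-qT) = 1.0000000000; exp(-rT) = 0.9375361143
Theta = -S*exp(-qT)*phi(d1)*sigma/(2*sqrt(T)) + r*K*exp(-rT)*N(-d2) - q*S*exp(-qT)*N(-d1)
N(-d1) = 0.4790595092; N(-d2) = 0.6282253372; sqrt(T) = 1.2247448714
Term 1 = -0.9700 * 1.0000000000 * 0.3983925707 * 0.3100 / (2 * 1.2247448714) = -0.0489067759
Term 2 = 0.0430 * 1.0900 * 0.9375361143 * 0.6282253372 = 0.0276056773
Term 3 = 0 (no dividend yield, q = 0)
Theta = -0.0489067759 + (0.0276056773) + (0.0000000000) = -0.021301


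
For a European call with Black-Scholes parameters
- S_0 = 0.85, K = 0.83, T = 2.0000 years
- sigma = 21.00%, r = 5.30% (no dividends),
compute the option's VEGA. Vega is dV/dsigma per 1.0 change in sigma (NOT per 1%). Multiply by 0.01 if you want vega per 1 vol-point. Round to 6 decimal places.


d1 = 0.5855876143; d2 = 0.2886027662
phi(d1) = 0.3360837278; exp(-qT) = 1.0000000000; exp(-rT) = 0.8994246481
Vega = S * exp(-qT) * phi(d1) * sqrt(T) = 0.8500 * 1.0000000000 * 0.3360837278 * 1.4142135624 = 0.404000

Answer: Vega = 0.404000


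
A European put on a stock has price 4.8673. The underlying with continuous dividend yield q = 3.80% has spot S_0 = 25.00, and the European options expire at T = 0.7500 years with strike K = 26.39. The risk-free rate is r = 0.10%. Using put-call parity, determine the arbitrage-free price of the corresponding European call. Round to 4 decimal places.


Put-call parity: C - P = S_0 * exp(-qT) - K * exp(-rT).
S_0 * exp(-qT) = 25.0000 * 0.97190229 = 24.29755735
K * exp(-rT) = 26.3900 * 0.99925028 = 26.37021492
C = P + S*exp(-qT) - K*exp(-rT)
C = 4.8673 + 24.29755735 - 26.37021492 = 2.7946

Answer: Call price = 2.7946


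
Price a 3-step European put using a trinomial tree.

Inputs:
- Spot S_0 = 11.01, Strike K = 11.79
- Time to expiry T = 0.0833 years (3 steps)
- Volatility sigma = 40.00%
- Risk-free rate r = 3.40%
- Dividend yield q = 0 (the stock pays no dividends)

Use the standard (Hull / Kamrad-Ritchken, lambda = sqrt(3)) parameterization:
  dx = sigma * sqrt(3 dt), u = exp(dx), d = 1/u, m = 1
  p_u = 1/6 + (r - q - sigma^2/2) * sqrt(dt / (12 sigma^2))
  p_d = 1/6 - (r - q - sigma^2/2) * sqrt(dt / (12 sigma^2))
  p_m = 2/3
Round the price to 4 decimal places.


Answer: Price = V(0,0) = 0.9993

Derivation:
dt = T/N = 0.027767; dx = sigma*sqrt(3*dt) = 0.115447
u = exp(dx) = 1.122375; d = 1/u = 0.890968
p_u = 0.161135, p_m = 0.666667, p_d = 0.172199
Discount per step: exp(-r*dt) = 0.999056
Stock lattice S(k, j) with j the centered position index:
  k=0: S(0,+0) = 11.0100
  k=1: S(1,-1) = 9.8096; S(1,+0) = 11.0100; S(1,+1) = 12.3573
  k=2: S(2,-2) = 8.7400; S(2,-1) = 9.8096; S(2,+0) = 11.0100; S(2,+1) = 12.3573; S(2,+2) = 13.8696
  k=3: S(3,-3) = 7.7871; S(3,-2) = 8.7400; S(3,-1) = 9.8096; S(3,+0) = 11.0100; S(3,+1) = 12.3573; S(3,+2) = 13.8696; S(3,+3) = 15.5669
Terminal payoffs V(N, j) = max(K - S_T, 0):
  V(3,-3) = 4.002942; V(3,-2) = 3.050001; V(3,-1) = 1.980444; V(3,+0) = 0.780000; V(3,+1) = 0.000000; V(3,+2) = 0.000000; V(3,+3) = 0.000000
Backward induction: V(k, j) = exp(-r*dt) * [p_u * V(k+1, j+1) + p_m * V(k+1, j) + p_d * V(k+1, j-1)]
  V(2,-2) = exp(-r*dt) * [p_u*1.980444 + p_m*3.050001 + p_d*4.002942] = 3.038883
  V(2,-1) = exp(-r*dt) * [p_u*0.780000 + p_m*1.980444 + p_d*3.050001] = 1.969327
  V(2,+0) = exp(-r*dt) * [p_u*0.000000 + p_m*0.780000 + p_d*1.980444] = 0.860217
  V(2,+1) = exp(-r*dt) * [p_u*0.000000 + p_m*0.000000 + p_d*0.780000] = 0.134188
  V(2,+2) = exp(-r*dt) * [p_u*0.000000 + p_m*0.000000 + p_d*0.000000] = 0.000000
  V(1,-1) = exp(-r*dt) * [p_u*0.860217 + p_m*1.969327 + p_d*3.038883] = 1.972923
  V(1,+0) = exp(-r*dt) * [p_u*0.134188 + p_m*0.860217 + p_d*1.969327] = 0.933334
  V(1,+1) = exp(-r*dt) * [p_u*0.000000 + p_m*0.134188 + p_d*0.860217] = 0.237363
  V(0,+0) = exp(-r*dt) * [p_u*0.237363 + p_m*0.933334 + p_d*1.972923] = 0.999261


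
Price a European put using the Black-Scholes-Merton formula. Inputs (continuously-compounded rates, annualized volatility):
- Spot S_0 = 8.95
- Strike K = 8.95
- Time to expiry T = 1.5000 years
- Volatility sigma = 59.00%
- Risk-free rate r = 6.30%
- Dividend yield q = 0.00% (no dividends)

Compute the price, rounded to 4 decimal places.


Answer: Price = 2.0273

Derivation:
d1 = (ln(S/K) + (r - q + 0.5*sigma^2) * T) / (sigma * sqrt(T)) = 0.49207758
d2 = d1 - sigma * sqrt(T) = -0.23052189
exp(-rT) = 0.90982773; exp(-qT) = 1.00000000
P = K * exp(-rT) * N(-d2) - S_0 * exp(-qT) * N(-d1)
N(-d1) = 0.31133225; N(-d2) = 0.59115687
P = 8.9500 * 0.90982773 * 0.59115687 - 8.9500 * 1.00000000 * 0.31133225 = 2.0273


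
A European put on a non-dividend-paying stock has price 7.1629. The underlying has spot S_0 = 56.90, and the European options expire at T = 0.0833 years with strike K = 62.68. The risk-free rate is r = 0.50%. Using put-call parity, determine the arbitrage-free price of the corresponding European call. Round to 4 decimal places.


Answer: Call price = 1.4090

Derivation:
Put-call parity: C - P = S_0 * exp(-qT) - K * exp(-rT).
S_0 * exp(-qT) = 56.9000 * 1.00000000 = 56.90000000
K * exp(-rT) = 62.6800 * 0.99958359 = 62.65389922
C = P + S*exp(-qT) - K*exp(-rT)
C = 7.1629 + 56.90000000 - 62.65389922 = 1.4090


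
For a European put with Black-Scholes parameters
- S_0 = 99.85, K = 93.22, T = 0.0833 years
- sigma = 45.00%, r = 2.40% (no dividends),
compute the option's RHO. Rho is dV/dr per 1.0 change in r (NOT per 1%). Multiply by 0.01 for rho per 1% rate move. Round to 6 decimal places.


Answer: Rho = -2.447392

Derivation:
d1 = 0.6093426077; d2 = 0.4794647805
phi(d1) = 0.3313474554; exp(-qT) = 1.0000000000; exp(-rT) = 0.9980027971
N(-d2) = 0.3158040089
Rho = -K*T*exp(-rT)*N(-d2) = -93.2200 * 0.0833 * 0.9980027971 * 0.3158040089 = -2.447392


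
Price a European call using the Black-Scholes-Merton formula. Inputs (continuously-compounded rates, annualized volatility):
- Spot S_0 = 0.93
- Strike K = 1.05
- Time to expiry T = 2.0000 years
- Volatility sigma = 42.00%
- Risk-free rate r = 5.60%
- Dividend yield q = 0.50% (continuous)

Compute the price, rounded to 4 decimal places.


d1 = (ln(S/K) + (r - q + 0.5*sigma^2) * T) / (sigma * sqrt(T)) = 0.26438915
d2 = d1 - sigma * sqrt(T) = -0.32958055
exp(-rT) = 0.89404426; exp(-qT) = 0.99004983
C = S_0 * exp(-qT) * N(d1) - K * exp(-rT) * N(d2)
N(d1) = 0.60425996; N(d2) = 0.37085846
C = 0.9300 * 0.99004983 * 0.60425996 - 1.0500 * 0.89404426 * 0.37085846 = 0.2082

Answer: Price = 0.2082


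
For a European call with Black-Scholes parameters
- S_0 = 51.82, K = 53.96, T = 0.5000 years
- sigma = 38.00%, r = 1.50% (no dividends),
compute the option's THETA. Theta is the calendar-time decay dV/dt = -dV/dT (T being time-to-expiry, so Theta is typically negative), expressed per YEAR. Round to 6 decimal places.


Answer: Theta = -5.874715

Derivation:
d1 = 0.0116603538; d2 = -0.2570402230
phi(d1) = 0.3989151605; exp(-qT) = 1.0000000000; exp(-rT) = 0.9925280548
Theta = -S*exp(-qT)*phi(d1)*sigma/(2*sqrt(T)) - r*K*exp(-rT)*N(d2) + q*S*exp(-qT)*N(d1)
N(d1) = 0.5046517027; N(d2) = 0.3985738612; sqrt(T) = 0.7071067812
Term 1 = -51.8200 * 1.0000000000 * 0.3989151605 * 0.3800 / (2 * 0.7071067812) = -5.5545201823
Term 2 = -0.0150 * 53.9600 * 0.9925280548 * 0.3985738612 = -0.3201951913
Term 3 = 0 (no dividend yield, q = 0)
Theta = -5.5545201823 + (-0.3201951913) + (0.0000000000) = -5.874715


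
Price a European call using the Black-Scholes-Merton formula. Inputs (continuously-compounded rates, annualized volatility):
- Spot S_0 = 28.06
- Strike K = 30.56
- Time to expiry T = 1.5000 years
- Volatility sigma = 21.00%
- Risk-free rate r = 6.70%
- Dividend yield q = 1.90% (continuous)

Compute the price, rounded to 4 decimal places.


d1 = (ln(S/K) + (r - q + 0.5*sigma^2) * T) / (sigma * sqrt(T)) = 0.07670445
d2 = d1 - sigma * sqrt(T) = -0.18049197
exp(-rT) = 0.90438511; exp(-qT) = 0.97190229
C = S_0 * exp(-qT) * N(d1) - K * exp(-rT) * N(d2)
N(d1) = 0.53057067; N(d2) = 0.42838318
C = 28.0600 * 0.97190229 * 0.53057067 - 30.5600 * 0.90438511 * 0.42838318 = 2.6298

Answer: Price = 2.6298


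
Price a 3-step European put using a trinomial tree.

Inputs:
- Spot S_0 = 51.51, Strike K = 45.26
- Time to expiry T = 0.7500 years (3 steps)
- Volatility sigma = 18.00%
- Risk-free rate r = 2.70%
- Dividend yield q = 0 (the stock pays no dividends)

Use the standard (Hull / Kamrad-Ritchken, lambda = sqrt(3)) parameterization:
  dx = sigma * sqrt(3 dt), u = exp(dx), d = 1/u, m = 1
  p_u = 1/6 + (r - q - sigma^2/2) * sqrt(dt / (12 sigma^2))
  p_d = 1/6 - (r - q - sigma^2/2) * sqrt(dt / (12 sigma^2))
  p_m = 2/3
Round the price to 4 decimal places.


Answer: Price = V(0,0) = 0.6794

Derivation:
dt = T/N = 0.250000; dx = sigma*sqrt(3*dt) = 0.155885
u = exp(dx) = 1.168691; d = 1/u = 0.855658
p_u = 0.175327, p_m = 0.666667, p_d = 0.158006
Discount per step: exp(-r*dt) = 0.993273
Stock lattice S(k, j) with j the centered position index:
  k=0: S(0,+0) = 51.5100
  k=1: S(1,-1) = 44.0749; S(1,+0) = 51.5100; S(1,+1) = 60.1993
  k=2: S(2,-2) = 37.7131; S(2,-1) = 44.0749; S(2,+0) = 51.5100; S(2,+1) = 60.1993; S(2,+2) = 70.3544
  k=3: S(3,-3) = 32.2695; S(3,-2) = 37.7131; S(3,-1) = 44.0749; S(3,+0) = 51.5100; S(3,+1) = 60.1993; S(3,+2) = 70.3544; S(3,+3) = 82.2226
Terminal payoffs V(N, j) = max(K - S_T, 0):
  V(3,-3) = 12.990509; V(3,-2) = 7.546926; V(3,-1) = 1.185059; V(3,+0) = 0.000000; V(3,+1) = 0.000000; V(3,+2) = 0.000000; V(3,+3) = 0.000000
Backward induction: V(k, j) = exp(-r*dt) * [p_u * V(k+1, j+1) + p_m * V(k+1, j) + p_d * V(k+1, j-1)]
  V(2,-2) = exp(-r*dt) * [p_u*1.185059 + p_m*7.546926 + p_d*12.990509] = 7.242588
  V(2,-1) = exp(-r*dt) * [p_u*0.000000 + p_m*1.185059 + p_d*7.546926] = 1.969165
  V(2,+0) = exp(-r*dt) * [p_u*0.000000 + p_m*0.000000 + p_d*1.185059] = 0.185987
  V(2,+1) = exp(-r*dt) * [p_u*0.000000 + p_m*0.000000 + p_d*0.000000] = 0.000000
  V(2,+2) = exp(-r*dt) * [p_u*0.000000 + p_m*0.000000 + p_d*0.000000] = 0.000000
  V(1,-1) = exp(-r*dt) * [p_u*0.185987 + p_m*1.969165 + p_d*7.242588] = 2.473011
  V(1,+0) = exp(-r*dt) * [p_u*0.000000 + p_m*0.185987 + p_d*1.969165] = 0.432205
  V(1,+1) = exp(-r*dt) * [p_u*0.000000 + p_m*0.000000 + p_d*0.185987] = 0.029189
  V(0,+0) = exp(-r*dt) * [p_u*0.029189 + p_m*0.432205 + p_d*2.473011] = 0.679405


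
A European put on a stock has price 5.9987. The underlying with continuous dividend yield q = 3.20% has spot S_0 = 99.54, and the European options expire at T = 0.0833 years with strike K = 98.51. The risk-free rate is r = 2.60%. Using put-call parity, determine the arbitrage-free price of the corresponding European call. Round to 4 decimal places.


Answer: Call price = 6.9768

Derivation:
Put-call parity: C - P = S_0 * exp(-qT) - K * exp(-rT).
S_0 * exp(-qT) = 99.5400 * 0.99733795 = 99.27501950
K * exp(-rT) = 98.5100 * 0.99783654 = 98.29687792
C = P + S*exp(-qT) - K*exp(-rT)
C = 5.9987 + 99.27501950 - 98.29687792 = 6.9768


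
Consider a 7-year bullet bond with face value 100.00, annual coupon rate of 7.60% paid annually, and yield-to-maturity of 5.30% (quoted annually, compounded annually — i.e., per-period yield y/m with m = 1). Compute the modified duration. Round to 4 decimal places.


Coupon per period c = face * coupon_rate / m = 7.600000
Periods per year m = 1; per-period yield y/m = 0.053000
Number of cashflows N = 7
Cashflows (t years, CF_t, discount factor 1/(1+y/m)^(m*t), PV):
  t = 1.0000: CF_t = 7.600000, DF = 0.949668, PV = 7.217474
  t = 2.0000: CF_t = 7.600000, DF = 0.901869, PV = 6.854201
  t = 3.0000: CF_t = 7.600000, DF = 0.856475, PV = 6.509213
  t = 4.0000: CF_t = 7.600000, DF = 0.813367, PV = 6.181589
  t = 5.0000: CF_t = 7.600000, DF = 0.772428, PV = 5.870455
  t = 6.0000: CF_t = 7.600000, DF = 0.733550, PV = 5.574981
  t = 7.0000: CF_t = 107.600000, DF = 0.696629, PV = 74.957255
Price P = sum_t PV_t = 113.165167
First compute Macaulay numerator sum_t t * PV_t:
  t * PV_t at t = 1.0000: 7.217474
  t * PV_t at t = 2.0000: 13.708402
  t * PV_t at t = 3.0000: 19.527639
  t * PV_t at t = 4.0000: 24.726355
  t * PV_t at t = 5.0000: 29.352273
  t * PV_t at t = 6.0000: 33.449884
  t * PV_t at t = 7.0000: 524.700784
Macaulay duration D = 652.682811 / 113.165167 = 5.767524
Modified duration = D / (1 + y/m) = 5.767524 / (1 + 0.053000) = 5.477231

Answer: Modified duration = 5.4772


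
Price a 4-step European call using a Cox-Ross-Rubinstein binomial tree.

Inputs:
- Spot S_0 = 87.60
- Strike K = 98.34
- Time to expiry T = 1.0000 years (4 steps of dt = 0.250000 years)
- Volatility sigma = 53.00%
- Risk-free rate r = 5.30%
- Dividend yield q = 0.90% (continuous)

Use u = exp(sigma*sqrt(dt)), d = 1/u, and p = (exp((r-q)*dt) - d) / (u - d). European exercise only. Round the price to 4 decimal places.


dt = T/N = 0.250000
u = exp(sigma*sqrt(dt)) = 1.303431; d = 1/u = 0.767206
p = (exp((r-q)*dt) - d) / (u - d) = 0.454762
Discount per step: exp(-r*dt) = 0.986837
Stock lattice S(k, i) with i counting down-moves:
  k=0: S(0,0) = 87.6000
  k=1: S(1,0) = 114.1806; S(1,1) = 67.2072
  k=2: S(2,0) = 148.8265; S(2,1) = 87.6000; S(2,2) = 51.5618
  k=3: S(3,0) = 193.9850; S(3,1) = 114.1806; S(3,2) = 67.2072; S(3,3) = 39.5585
  k=4: S(4,0) = 252.8461; S(4,1) = 148.8265; S(4,2) = 87.6000; S(4,3) = 51.5618; S(4,4) = 30.3495
Terminal payoffs V(N, i) = max(S_T - K, 0):
  V(4,0) = 154.506099; V(4,1) = 50.486470; V(4,2) = 0.000000; V(4,3) = 0.000000; V(4,4) = 0.000000
Backward induction: V(k, i) = exp(-r*dt) * [p * V(k+1, i) + (1-p) * V(k+1, i+1)].
  V(3,0) = exp(-r*dt) * [p*154.506099 + (1-p)*50.486470] = 96.503466
  V(3,1) = exp(-r*dt) * [p*50.486470 + (1-p)*0.000000] = 22.657124
  V(3,2) = exp(-r*dt) * [p*0.000000 + (1-p)*0.000000] = 0.000000
  V(3,3) = exp(-r*dt) * [p*0.000000 + (1-p)*0.000000] = 0.000000
  V(2,0) = exp(-r*dt) * [p*96.503466 + (1-p)*22.657124] = 55.499375
  V(2,1) = exp(-r*dt) * [p*22.657124 + (1-p)*0.000000] = 10.167977
  V(2,2) = exp(-r*dt) * [p*0.000000 + (1-p)*0.000000] = 0.000000
  V(1,0) = exp(-r*dt) * [p*55.499375 + (1-p)*10.167977] = 30.377791
  V(1,1) = exp(-r*dt) * [p*10.167977 + (1-p)*0.000000] = 4.563146
  V(0,0) = exp(-r*dt) * [p*30.377791 + (1-p)*4.563146] = 16.088080

Answer: Price = V(0,0) = 16.0881


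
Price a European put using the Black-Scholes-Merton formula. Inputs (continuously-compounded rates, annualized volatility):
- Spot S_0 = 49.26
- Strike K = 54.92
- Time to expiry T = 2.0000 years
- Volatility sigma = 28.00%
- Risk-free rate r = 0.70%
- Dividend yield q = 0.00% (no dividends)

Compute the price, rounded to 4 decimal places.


Answer: Price = 10.7918

Derivation:
d1 = (ln(S/K) + (r - q + 0.5*sigma^2) * T) / (sigma * sqrt(T)) = -0.04132834
d2 = d1 - sigma * sqrt(T) = -0.43730814
exp(-rT) = 0.98609754; exp(-qT) = 1.00000000
P = K * exp(-rT) * N(-d2) - S_0 * exp(-qT) * N(-d1)
N(-d1) = 0.51648293; N(-d2) = 0.66905605
P = 54.9200 * 0.98609754 * 0.66905605 - 49.2600 * 1.00000000 * 0.51648293 = 10.7918


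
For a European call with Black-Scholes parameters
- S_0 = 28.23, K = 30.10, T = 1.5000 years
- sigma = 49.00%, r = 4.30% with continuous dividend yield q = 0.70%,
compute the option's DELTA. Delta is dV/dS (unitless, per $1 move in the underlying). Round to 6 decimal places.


Answer: Delta = 0.605088

Derivation:
d1 = 0.2831661307; d2 = -0.3169588563
phi(d1) = 0.3832644485; exp(-qT) = 0.9895549326; exp(-rT) = 0.9375361143
N(d1) = 0.6114752550
Delta = exp(-qT) * N(d1) = 0.9895549326 * 0.6114752550 = 0.605088


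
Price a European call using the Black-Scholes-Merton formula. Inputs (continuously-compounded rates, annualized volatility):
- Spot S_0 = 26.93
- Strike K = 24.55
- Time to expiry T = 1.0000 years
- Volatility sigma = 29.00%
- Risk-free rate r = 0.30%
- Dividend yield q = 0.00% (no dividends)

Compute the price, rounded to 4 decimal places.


d1 = (ln(S/K) + (r - q + 0.5*sigma^2) * T) / (sigma * sqrt(T)) = 0.47441053
d2 = d1 - sigma * sqrt(T) = 0.18441053
exp(-rT) = 0.99700450; exp(-qT) = 1.00000000
C = S_0 * exp(-qT) * N(d1) - K * exp(-rT) * N(d2)
N(d1) = 0.68239641; N(d2) = 0.57315429
C = 26.9300 * 1.00000000 * 0.68239641 - 24.5500 * 0.99700450 * 0.57315429 = 4.3481

Answer: Price = 4.3481


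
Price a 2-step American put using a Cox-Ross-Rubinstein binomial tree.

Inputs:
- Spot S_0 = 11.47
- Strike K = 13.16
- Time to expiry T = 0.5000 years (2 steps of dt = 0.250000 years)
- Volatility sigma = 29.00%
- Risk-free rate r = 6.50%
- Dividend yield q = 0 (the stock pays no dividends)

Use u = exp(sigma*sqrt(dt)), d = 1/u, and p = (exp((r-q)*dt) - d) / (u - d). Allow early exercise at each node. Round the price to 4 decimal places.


dt = T/N = 0.250000
u = exp(sigma*sqrt(dt)) = 1.156040; d = 1/u = 0.865022
p = (exp((r-q)*dt) - d) / (u - d) = 0.520108
Discount per step: exp(-r*dt) = 0.983881
Stock lattice S(k, i) with i counting down-moves:
  k=0: S(0,0) = 11.4700
  k=1: S(1,0) = 13.2598; S(1,1) = 9.9218
  k=2: S(2,0) = 15.3288; S(2,1) = 11.4700; S(2,2) = 8.5826
Terminal payoffs V(N, i) = max(K - S_T, 0):
  V(2,0) = 0.000000; V(2,1) = 1.690000; V(2,2) = 4.577417
Backward induction: V(k, i) = exp(-r*dt) * [p * V(k+1, i) + (1-p) * V(k+1, i+1)]; then take max(V_cont, immediate exercise) for American.
  V(1,0) = exp(-r*dt) * [p*0.000000 + (1-p)*1.690000] = 0.797945; exercise = 0.000000; V(1,0) = max -> 0.797945
  V(1,1) = exp(-r*dt) * [p*1.690000 + (1-p)*4.577417] = 3.026072; exercise = 3.238194; V(1,1) = max -> 3.238194
  V(0,0) = exp(-r*dt) * [p*0.797945 + (1-p)*3.238194] = 1.937263; exercise = 1.690000; V(0,0) = max -> 1.937263

Answer: Price = V(0,0) = 1.9373


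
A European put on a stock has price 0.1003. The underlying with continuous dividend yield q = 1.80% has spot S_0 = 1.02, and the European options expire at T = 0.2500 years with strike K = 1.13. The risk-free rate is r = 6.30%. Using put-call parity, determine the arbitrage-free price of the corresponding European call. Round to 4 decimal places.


Answer: Call price = 0.0034

Derivation:
Put-call parity: C - P = S_0 * exp(-qT) - K * exp(-rT).
S_0 * exp(-qT) = 1.0200 * 0.99551011 = 1.01542031
K * exp(-rT) = 1.1300 * 0.98437338 = 1.11234192
C = P + S*exp(-qT) - K*exp(-rT)
C = 0.1003 + 1.01542031 - 1.11234192 = 0.0034


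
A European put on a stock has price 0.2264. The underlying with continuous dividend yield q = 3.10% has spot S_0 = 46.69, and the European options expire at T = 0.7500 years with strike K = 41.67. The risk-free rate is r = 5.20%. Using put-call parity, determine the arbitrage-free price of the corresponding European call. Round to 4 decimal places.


Answer: Call price = 5.7672

Derivation:
Put-call parity: C - P = S_0 * exp(-qT) - K * exp(-rT).
S_0 * exp(-qT) = 46.6900 * 0.97701820 = 45.61697970
K * exp(-rT) = 41.6700 * 0.96175071 = 40.07615205
C = P + S*exp(-qT) - K*exp(-rT)
C = 0.2264 + 45.61697970 - 40.07615205 = 5.7672


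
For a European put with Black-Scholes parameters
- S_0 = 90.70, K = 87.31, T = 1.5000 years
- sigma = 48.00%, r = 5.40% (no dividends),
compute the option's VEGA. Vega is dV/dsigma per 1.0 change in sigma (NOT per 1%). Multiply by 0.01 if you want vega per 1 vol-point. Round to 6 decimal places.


d1 = 0.4965189760; d2 = -0.0913585623
phi(d1) = 0.3526764975; exp(-qT) = 1.0000000000; exp(-rT) = 0.9221936914
Vega = S * exp(-qT) * phi(d1) * sqrt(T) = 90.7000 * 1.0000000000 * 0.3526764975 * 1.2247448714 = 39.176843

Answer: Vega = 39.176843


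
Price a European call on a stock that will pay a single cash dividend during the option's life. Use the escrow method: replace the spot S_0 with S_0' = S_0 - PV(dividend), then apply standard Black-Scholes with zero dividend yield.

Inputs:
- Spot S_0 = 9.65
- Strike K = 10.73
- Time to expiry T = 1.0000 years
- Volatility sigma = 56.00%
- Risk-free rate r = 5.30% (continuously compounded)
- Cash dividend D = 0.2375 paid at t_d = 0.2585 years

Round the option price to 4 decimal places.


PV(D) = D * exp(-r * t_d) = 0.2375 * 0.98639292 = 0.23426832
S_0' = S_0 - PV(D) = 9.6500 - 0.23426832 = 9.41573168
d1 = (ln(S_0'/K) + (r + sigma^2/2)*T) / (sigma*sqrt(T)) = 0.14131842
d2 = d1 - sigma*sqrt(T) = -0.41868158
exp(-rT) = 0.94838001
N(d1) = 0.55619080; N(d2) = 0.33772443
C = S_0' * N(d1) - K * exp(-rT) * N(d2) = 9.41573168 * 0.55619080 - 10.7300 * 0.94838001 * 0.33772443 = 1.8002

Answer: Price = 1.8002


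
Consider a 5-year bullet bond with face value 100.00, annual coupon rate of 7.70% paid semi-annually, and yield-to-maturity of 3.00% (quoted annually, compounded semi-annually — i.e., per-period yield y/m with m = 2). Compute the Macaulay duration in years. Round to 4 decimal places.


Answer: Macaulay duration = 4.3255 years

Derivation:
Coupon per period c = face * coupon_rate / m = 3.850000
Periods per year m = 2; per-period yield y/m = 0.015000
Number of cashflows N = 10
Cashflows (t years, CF_t, discount factor 1/(1+y/m)^(m*t), PV):
  t = 0.5000: CF_t = 3.850000, DF = 0.985222, PV = 3.793103
  t = 1.0000: CF_t = 3.850000, DF = 0.970662, PV = 3.737048
  t = 1.5000: CF_t = 3.850000, DF = 0.956317, PV = 3.681820
  t = 2.0000: CF_t = 3.850000, DF = 0.942184, PV = 3.627409
  t = 2.5000: CF_t = 3.850000, DF = 0.928260, PV = 3.573802
  t = 3.0000: CF_t = 3.850000, DF = 0.914542, PV = 3.520987
  t = 3.5000: CF_t = 3.850000, DF = 0.901027, PV = 3.468953
  t = 4.0000: CF_t = 3.850000, DF = 0.887711, PV = 3.417688
  t = 4.5000: CF_t = 3.850000, DF = 0.874592, PV = 3.367180
  t = 5.0000: CF_t = 103.850000, DF = 0.861667, PV = 89.484142
Price P = sum_t PV_t = 121.672134
Macaulay numerator sum_t t * PV_t:
  t * PV_t at t = 0.5000: 1.896552
  t * PV_t at t = 1.0000: 3.737048
  t * PV_t at t = 1.5000: 5.522731
  t * PV_t at t = 2.0000: 7.254819
  t * PV_t at t = 2.5000: 8.934506
  t * PV_t at t = 3.0000: 10.562962
  t * PV_t at t = 3.5000: 12.141336
  t * PV_t at t = 4.0000: 13.670751
  t * PV_t at t = 4.5000: 15.152311
  t * PV_t at t = 5.0000: 447.420710
Macaulay duration D = (sum_t t * PV_t) / P = 526.293725 / 121.672134 = 4.325507


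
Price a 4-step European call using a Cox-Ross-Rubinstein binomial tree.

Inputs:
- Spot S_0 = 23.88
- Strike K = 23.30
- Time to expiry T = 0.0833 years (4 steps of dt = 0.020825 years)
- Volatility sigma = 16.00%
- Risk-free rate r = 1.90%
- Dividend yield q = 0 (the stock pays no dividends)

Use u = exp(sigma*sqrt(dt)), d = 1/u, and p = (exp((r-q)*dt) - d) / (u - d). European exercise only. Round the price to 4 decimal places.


dt = T/N = 0.020825
u = exp(sigma*sqrt(dt)) = 1.023358; d = 1/u = 0.977175
p = (exp((r-q)*dt) - d) / (u - d) = 0.502797
Discount per step: exp(-r*dt) = 0.999604
Stock lattice S(k, i) with i counting down-moves:
  k=0: S(0,0) = 23.8800
  k=1: S(1,0) = 24.4378; S(1,1) = 23.3349
  k=2: S(2,0) = 25.0086; S(2,1) = 23.8800; S(2,2) = 22.8023
  k=3: S(3,0) = 25.5928; S(3,1) = 24.4378; S(3,2) = 23.3349; S(3,3) = 22.2819
  k=4: S(4,0) = 26.1906; S(4,1) = 25.0086; S(4,2) = 23.8800; S(4,3) = 22.8023; S(4,4) = 21.7733
Terminal payoffs V(N, i) = max(S_T - K, 0):
  V(4,0) = 2.890555; V(4,1) = 1.708608; V(4,2) = 0.580000; V(4,3) = 0.000000; V(4,4) = 0.000000
Backward induction: V(k, i) = exp(-r*dt) * [p * V(k+1, i) + (1-p) * V(k+1, i+1)].
  V(3,0) = exp(-r*dt) * [p*2.890555 + (1-p)*1.708608] = 2.301976
  V(3,1) = exp(-r*dt) * [p*1.708608 + (1-p)*0.580000] = 1.147007
  V(3,2) = exp(-r*dt) * [p*0.580000 + (1-p)*0.000000] = 0.291507
  V(3,3) = exp(-r*dt) * [p*0.000000 + (1-p)*0.000000] = 0.000000
  V(2,0) = exp(-r*dt) * [p*2.301976 + (1-p)*1.147007] = 1.727039
  V(2,1) = exp(-r*dt) * [p*1.147007 + (1-p)*0.291507] = 0.721364
  V(2,2) = exp(-r*dt) * [p*0.291507 + (1-p)*0.000000] = 0.146511
  V(1,0) = exp(-r*dt) * [p*1.727039 + (1-p)*0.721364] = 1.226529
  V(1,1) = exp(-r*dt) * [p*0.721364 + (1-p)*0.146511] = 0.435373
  V(0,0) = exp(-r*dt) * [p*1.226529 + (1-p)*0.435373] = 0.832835

Answer: Price = V(0,0) = 0.8328


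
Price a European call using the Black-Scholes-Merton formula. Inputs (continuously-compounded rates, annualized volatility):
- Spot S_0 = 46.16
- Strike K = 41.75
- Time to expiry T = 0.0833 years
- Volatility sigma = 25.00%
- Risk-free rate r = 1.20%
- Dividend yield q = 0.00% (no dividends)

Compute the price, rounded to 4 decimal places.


Answer: Price = 4.5663

Derivation:
d1 = (ln(S/K) + (r - q + 0.5*sigma^2) * T) / (sigma * sqrt(T)) = 1.44158873
d2 = d1 - sigma * sqrt(T) = 1.36943439
exp(-rT) = 0.99900090; exp(-qT) = 1.00000000
C = S_0 * exp(-qT) * N(d1) - K * exp(-rT) * N(d2)
N(d1) = 0.92529079; N(d2) = 0.91456823
C = 46.1600 * 1.00000000 * 0.92529079 - 41.7500 * 0.99900090 * 0.91456823 = 4.5663


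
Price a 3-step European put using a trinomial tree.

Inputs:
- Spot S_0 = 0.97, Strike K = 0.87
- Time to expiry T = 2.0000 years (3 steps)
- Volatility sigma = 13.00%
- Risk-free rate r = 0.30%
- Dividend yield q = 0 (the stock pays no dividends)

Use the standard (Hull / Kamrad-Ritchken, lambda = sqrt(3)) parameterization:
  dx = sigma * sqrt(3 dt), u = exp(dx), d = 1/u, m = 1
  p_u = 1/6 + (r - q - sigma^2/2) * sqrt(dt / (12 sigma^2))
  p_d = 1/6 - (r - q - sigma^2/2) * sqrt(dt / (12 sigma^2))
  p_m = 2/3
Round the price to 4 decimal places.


Answer: Price = V(0,0) = 0.0296

Derivation:
dt = T/N = 0.666667; dx = sigma*sqrt(3*dt) = 0.183848
u = exp(dx) = 1.201833; d = 1/u = 0.832062
p_u = 0.156785, p_m = 0.666667, p_d = 0.176548
Discount per step: exp(-r*dt) = 0.998002
Stock lattice S(k, j) with j the centered position index:
  k=0: S(0,+0) = 0.9700
  k=1: S(1,-1) = 0.8071; S(1,+0) = 0.9700; S(1,+1) = 1.1658
  k=2: S(2,-2) = 0.6716; S(2,-1) = 0.8071; S(2,+0) = 0.9700; S(2,+1) = 1.1658; S(2,+2) = 1.4011
  k=3: S(3,-3) = 0.5588; S(3,-2) = 0.6716; S(3,-1) = 0.8071; S(3,+0) = 0.9700; S(3,+1) = 1.1658; S(3,+2) = 1.4011; S(3,+3) = 1.6839
Terminal payoffs V(N, j) = max(K - S_T, 0):
  V(3,-3) = 0.311222; V(3,-2) = 0.198442; V(3,-1) = 0.062899; V(3,+0) = 0.000000; V(3,+1) = 0.000000; V(3,+2) = 0.000000; V(3,+3) = 0.000000
Backward induction: V(k, j) = exp(-r*dt) * [p_u * V(k+1, j+1) + p_m * V(k+1, j) + p_d * V(k+1, j-1)]
  V(2,-2) = exp(-r*dt) * [p_u*0.062899 + p_m*0.198442 + p_d*0.311222] = 0.196708
  V(2,-1) = exp(-r*dt) * [p_u*0.000000 + p_m*0.062899 + p_d*0.198442] = 0.076814
  V(2,+0) = exp(-r*dt) * [p_u*0.000000 + p_m*0.000000 + p_d*0.062899] = 0.011083
  V(2,+1) = exp(-r*dt) * [p_u*0.000000 + p_m*0.000000 + p_d*0.000000] = 0.000000
  V(2,+2) = exp(-r*dt) * [p_u*0.000000 + p_m*0.000000 + p_d*0.000000] = 0.000000
  V(1,-1) = exp(-r*dt) * [p_u*0.011083 + p_m*0.076814 + p_d*0.196708] = 0.087500
  V(1,+0) = exp(-r*dt) * [p_u*0.000000 + p_m*0.011083 + p_d*0.076814] = 0.020908
  V(1,+1) = exp(-r*dt) * [p_u*0.000000 + p_m*0.000000 + p_d*0.011083] = 0.001953
  V(0,+0) = exp(-r*dt) * [p_u*0.001953 + p_m*0.020908 + p_d*0.087500] = 0.029633


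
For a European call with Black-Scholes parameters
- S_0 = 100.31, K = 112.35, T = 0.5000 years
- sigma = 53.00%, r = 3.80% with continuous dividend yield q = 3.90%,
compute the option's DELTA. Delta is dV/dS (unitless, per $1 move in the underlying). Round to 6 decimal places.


Answer: Delta = 0.444901

Derivation:
d1 = -0.1164154128; d2 = -0.4911820068
phi(d1) = 0.3962480768; exp(-qT) = 0.9806888952; exp(-rT) = 0.9811793622
N(d1) = 0.4536616604
Delta = exp(-qT) * N(d1) = 0.9806888952 * 0.4536616604 = 0.444901


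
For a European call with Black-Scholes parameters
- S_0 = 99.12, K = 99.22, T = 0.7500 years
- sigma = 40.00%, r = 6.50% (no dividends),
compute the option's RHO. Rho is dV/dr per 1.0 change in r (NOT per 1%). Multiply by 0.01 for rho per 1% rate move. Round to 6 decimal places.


Answer: Rho = 34.436792

Derivation:
d1 = 0.3110232967; d2 = -0.0353868648
phi(d1) = 0.3801055587; exp(-qT) = 1.0000000000; exp(-rT) = 0.9524192047
N(d2) = 0.4858856293
Rho = K*T*exp(-rT)*N(d2) = 99.2200 * 0.7500 * 0.9524192047 * 0.4858856293 = 34.436792


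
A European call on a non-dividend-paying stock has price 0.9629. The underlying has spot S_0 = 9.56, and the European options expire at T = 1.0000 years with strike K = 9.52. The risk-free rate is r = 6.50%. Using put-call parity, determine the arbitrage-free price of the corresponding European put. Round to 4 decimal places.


Put-call parity: C - P = S_0 * exp(-qT) - K * exp(-rT).
S_0 * exp(-qT) = 9.5600 * 1.00000000 = 9.56000000
K * exp(-rT) = 9.5200 * 0.93706746 = 8.92088225
P = C - S*exp(-qT) + K*exp(-rT)
P = 0.9629 - 9.56000000 + 8.92088225 = 0.3238

Answer: Put price = 0.3238


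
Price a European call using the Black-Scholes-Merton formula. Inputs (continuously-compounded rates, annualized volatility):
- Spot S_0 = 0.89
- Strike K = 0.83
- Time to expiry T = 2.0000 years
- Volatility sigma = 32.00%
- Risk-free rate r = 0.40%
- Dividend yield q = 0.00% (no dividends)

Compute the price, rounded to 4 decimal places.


d1 = (ln(S/K) + (r - q + 0.5*sigma^2) * T) / (sigma * sqrt(T)) = 0.39818014
d2 = d1 - sigma * sqrt(T) = -0.05436820
exp(-rT) = 0.99203191; exp(-qT) = 1.00000000
C = S_0 * exp(-qT) * N(d1) - K * exp(-rT) * N(d2)
N(d1) = 0.65475130; N(d2) = 0.47832091
C = 0.8900 * 1.00000000 * 0.65475130 - 0.8300 * 0.99203191 * 0.47832091 = 0.1889

Answer: Price = 0.1889


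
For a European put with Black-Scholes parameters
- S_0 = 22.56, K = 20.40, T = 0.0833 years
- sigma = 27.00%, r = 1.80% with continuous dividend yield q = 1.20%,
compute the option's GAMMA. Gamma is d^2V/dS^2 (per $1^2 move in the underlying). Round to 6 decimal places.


d1 = 1.3368924347; d2 = 1.2589657384
phi(d1) = 0.1632325800; exp(-qT) = 0.9990008994; exp(-rT) = 0.9985017235
Gamma = exp(-qT) * phi(d1) / (S * sigma * sqrt(T)) = 0.9990008994 * 0.1632325800 / (22.5600 * 0.2700 * 0.2886173938) = 0.092757

Answer: Gamma = 0.092757


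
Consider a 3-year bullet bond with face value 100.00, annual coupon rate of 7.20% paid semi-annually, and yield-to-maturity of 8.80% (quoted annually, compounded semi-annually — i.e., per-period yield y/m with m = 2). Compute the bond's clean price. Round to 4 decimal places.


Coupon per period c = face * coupon_rate / m = 3.600000
Periods per year m = 2; per-period yield y/m = 0.044000
Number of cashflows N = 6
Cashflows (t years, CF_t, discount factor 1/(1+y/m)^(m*t), PV):
  t = 0.5000: CF_t = 3.600000, DF = 0.957854, PV = 3.448276
  t = 1.0000: CF_t = 3.600000, DF = 0.917485, PV = 3.302946
  t = 1.5000: CF_t = 3.600000, DF = 0.878817, PV = 3.163742
  t = 2.0000: CF_t = 3.600000, DF = 0.841779, PV = 3.030404
  t = 2.5000: CF_t = 3.600000, DF = 0.806302, PV = 2.902686
  t = 3.0000: CF_t = 103.600000, DF = 0.772320, PV = 80.012302
Price P = sum_t PV_t = 95.860355

Answer: Price = 95.8604


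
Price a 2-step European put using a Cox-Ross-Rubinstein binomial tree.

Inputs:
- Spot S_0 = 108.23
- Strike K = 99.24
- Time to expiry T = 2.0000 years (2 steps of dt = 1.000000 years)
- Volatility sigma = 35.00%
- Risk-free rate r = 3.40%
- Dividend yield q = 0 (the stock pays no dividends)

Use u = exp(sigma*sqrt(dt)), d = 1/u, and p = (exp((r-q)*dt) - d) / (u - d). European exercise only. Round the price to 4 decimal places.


dt = T/N = 1.000000
u = exp(sigma*sqrt(dt)) = 1.419068; d = 1/u = 0.704688
p = (exp((r-q)*dt) - d) / (u - d) = 0.461795
Discount per step: exp(-r*dt) = 0.966572
Stock lattice S(k, i) with i counting down-moves:
  k=0: S(0,0) = 108.2300
  k=1: S(1,0) = 153.5857; S(1,1) = 76.2684
  k=2: S(2,0) = 217.9485; S(2,1) = 108.2300; S(2,2) = 53.7454
Terminal payoffs V(N, i) = max(K - S_T, 0):
  V(2,0) = 0.000000; V(2,1) = 0.000000; V(2,2) = 45.494573
Backward induction: V(k, i) = exp(-r*dt) * [p * V(k+1, i) + (1-p) * V(k+1, i+1)].
  V(1,0) = exp(-r*dt) * [p*0.000000 + (1-p)*0.000000] = 0.000000
  V(1,1) = exp(-r*dt) * [p*0.000000 + (1-p)*45.494573] = 23.666917
  V(0,0) = exp(-r*dt) * [p*0.000000 + (1-p)*23.666917] = 12.311864

Answer: Price = V(0,0) = 12.3119


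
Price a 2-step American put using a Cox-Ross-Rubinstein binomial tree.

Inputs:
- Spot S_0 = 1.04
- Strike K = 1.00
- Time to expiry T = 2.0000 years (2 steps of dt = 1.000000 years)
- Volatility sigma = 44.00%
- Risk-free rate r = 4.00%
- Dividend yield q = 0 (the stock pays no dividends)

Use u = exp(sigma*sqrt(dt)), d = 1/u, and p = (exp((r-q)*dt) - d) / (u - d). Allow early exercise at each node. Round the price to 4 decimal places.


dt = T/N = 1.000000
u = exp(sigma*sqrt(dt)) = 1.552707; d = 1/u = 0.644036
p = (exp((r-q)*dt) - d) / (u - d) = 0.436654
Discount per step: exp(-r*dt) = 0.960789
Stock lattice S(k, i) with i counting down-moves:
  k=0: S(0,0) = 1.0400
  k=1: S(1,0) = 1.6148; S(1,1) = 0.6698
  k=2: S(2,0) = 2.5073; S(2,1) = 1.0400; S(2,2) = 0.4314
Terminal payoffs V(N, i) = max(K - S_T, 0):
  V(2,0) = 0.000000; V(2,1) = 0.000000; V(2,2) = 0.568626
Backward induction: V(k, i) = exp(-r*dt) * [p * V(k+1, i) + (1-p) * V(k+1, i+1)]; then take max(V_cont, immediate exercise) for American.
  V(1,0) = exp(-r*dt) * [p*0.000000 + (1-p)*0.000000] = 0.000000; exercise = 0.000000; V(1,0) = max -> 0.000000
  V(1,1) = exp(-r*dt) * [p*0.000000 + (1-p)*0.568626] = 0.307773; exercise = 0.330202; V(1,1) = max -> 0.330202
  V(0,0) = exp(-r*dt) * [p*0.000000 + (1-p)*0.330202] = 0.178724; exercise = 0.000000; V(0,0) = max -> 0.178724

Answer: Price = V(0,0) = 0.1787


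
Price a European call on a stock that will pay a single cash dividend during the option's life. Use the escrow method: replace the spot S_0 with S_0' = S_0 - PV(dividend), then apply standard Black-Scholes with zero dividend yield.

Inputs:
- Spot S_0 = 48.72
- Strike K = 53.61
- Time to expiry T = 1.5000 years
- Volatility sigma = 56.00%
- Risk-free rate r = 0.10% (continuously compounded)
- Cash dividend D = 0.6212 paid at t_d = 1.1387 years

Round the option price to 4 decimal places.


Answer: Price = 11.0798

Derivation:
PV(D) = D * exp(-r * t_d) = 0.6212 * 0.99886195 = 0.62049304
S_0' = S_0 - PV(D) = 48.7200 - 0.62049304 = 48.09950696
d1 = (ln(S_0'/K) + (r + sigma^2/2)*T) / (sigma*sqrt(T)) = 0.18697234
d2 = d1 - sigma*sqrt(T) = -0.49888479
exp(-rT) = 0.99850112
N(d1) = 0.57415884; N(d2) = 0.30893027
C = S_0' * N(d1) - K * exp(-rT) * N(d2) = 48.09950696 * 0.57415884 - 53.6100 * 0.99850112 * 0.30893027 = 11.0798


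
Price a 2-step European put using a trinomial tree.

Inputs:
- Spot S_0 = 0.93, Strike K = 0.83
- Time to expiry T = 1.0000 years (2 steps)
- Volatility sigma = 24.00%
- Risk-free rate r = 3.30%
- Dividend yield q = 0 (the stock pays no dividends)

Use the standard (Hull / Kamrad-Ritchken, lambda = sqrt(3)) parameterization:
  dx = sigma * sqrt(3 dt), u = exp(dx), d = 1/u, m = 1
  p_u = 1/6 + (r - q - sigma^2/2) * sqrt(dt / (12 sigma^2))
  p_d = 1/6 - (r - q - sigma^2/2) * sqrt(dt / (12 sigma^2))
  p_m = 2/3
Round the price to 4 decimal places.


dt = T/N = 0.500000; dx = sigma*sqrt(3*dt) = 0.293939
u = exp(dx) = 1.341702; d = 1/u = 0.745322
p_u = 0.170239, p_m = 0.666667, p_d = 0.163094
Discount per step: exp(-r*dt) = 0.983635
Stock lattice S(k, j) with j the centered position index:
  k=0: S(0,+0) = 0.9300
  k=1: S(1,-1) = 0.6931; S(1,+0) = 0.9300; S(1,+1) = 1.2478
  k=2: S(2,-2) = 0.5166; S(2,-1) = 0.6931; S(2,+0) = 0.9300; S(2,+1) = 1.2478; S(2,+2) = 1.6742
Terminal payoffs V(N, j) = max(K - S_T, 0):
  V(2,-2) = 0.313380; V(2,-1) = 0.136850; V(2,+0) = 0.000000; V(2,+1) = 0.000000; V(2,+2) = 0.000000
Backward induction: V(k, j) = exp(-r*dt) * [p_u * V(k+1, j+1) + p_m * V(k+1, j) + p_d * V(k+1, j-1)]
  V(1,-1) = exp(-r*dt) * [p_u*0.000000 + p_m*0.136850 + p_d*0.313380] = 0.140015
  V(1,+0) = exp(-r*dt) * [p_u*0.000000 + p_m*0.000000 + p_d*0.136850] = 0.021954
  V(1,+1) = exp(-r*dt) * [p_u*0.000000 + p_m*0.000000 + p_d*0.000000] = 0.000000
  V(0,+0) = exp(-r*dt) * [p_u*0.000000 + p_m*0.021954 + p_d*0.140015] = 0.036859

Answer: Price = V(0,0) = 0.0369
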